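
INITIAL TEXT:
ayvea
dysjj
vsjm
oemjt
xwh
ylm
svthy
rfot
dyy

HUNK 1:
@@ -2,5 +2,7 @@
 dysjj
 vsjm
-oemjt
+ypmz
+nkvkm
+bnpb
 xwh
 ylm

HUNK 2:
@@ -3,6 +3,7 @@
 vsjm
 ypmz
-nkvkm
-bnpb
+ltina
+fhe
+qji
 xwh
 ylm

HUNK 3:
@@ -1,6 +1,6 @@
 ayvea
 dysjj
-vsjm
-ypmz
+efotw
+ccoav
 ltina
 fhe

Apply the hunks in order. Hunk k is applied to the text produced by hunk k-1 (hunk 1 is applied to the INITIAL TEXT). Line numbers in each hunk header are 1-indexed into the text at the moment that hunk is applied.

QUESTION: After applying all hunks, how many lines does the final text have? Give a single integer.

Answer: 12

Derivation:
Hunk 1: at line 2 remove [oemjt] add [ypmz,nkvkm,bnpb] -> 11 lines: ayvea dysjj vsjm ypmz nkvkm bnpb xwh ylm svthy rfot dyy
Hunk 2: at line 3 remove [nkvkm,bnpb] add [ltina,fhe,qji] -> 12 lines: ayvea dysjj vsjm ypmz ltina fhe qji xwh ylm svthy rfot dyy
Hunk 3: at line 1 remove [vsjm,ypmz] add [efotw,ccoav] -> 12 lines: ayvea dysjj efotw ccoav ltina fhe qji xwh ylm svthy rfot dyy
Final line count: 12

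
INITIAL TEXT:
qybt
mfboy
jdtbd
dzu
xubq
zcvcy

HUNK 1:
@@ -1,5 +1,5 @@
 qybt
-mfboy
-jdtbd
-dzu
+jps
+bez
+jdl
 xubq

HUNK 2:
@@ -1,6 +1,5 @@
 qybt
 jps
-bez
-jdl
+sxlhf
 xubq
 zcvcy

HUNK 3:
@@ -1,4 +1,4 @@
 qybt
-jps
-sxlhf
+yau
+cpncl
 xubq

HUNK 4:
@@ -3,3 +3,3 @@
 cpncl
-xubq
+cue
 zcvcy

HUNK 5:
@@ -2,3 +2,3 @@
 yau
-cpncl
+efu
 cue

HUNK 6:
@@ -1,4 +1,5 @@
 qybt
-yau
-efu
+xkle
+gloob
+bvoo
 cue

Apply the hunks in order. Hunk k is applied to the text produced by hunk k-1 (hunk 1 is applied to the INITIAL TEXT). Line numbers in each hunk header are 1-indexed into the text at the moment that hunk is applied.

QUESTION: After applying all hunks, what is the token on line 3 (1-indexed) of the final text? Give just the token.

Hunk 1: at line 1 remove [mfboy,jdtbd,dzu] add [jps,bez,jdl] -> 6 lines: qybt jps bez jdl xubq zcvcy
Hunk 2: at line 1 remove [bez,jdl] add [sxlhf] -> 5 lines: qybt jps sxlhf xubq zcvcy
Hunk 3: at line 1 remove [jps,sxlhf] add [yau,cpncl] -> 5 lines: qybt yau cpncl xubq zcvcy
Hunk 4: at line 3 remove [xubq] add [cue] -> 5 lines: qybt yau cpncl cue zcvcy
Hunk 5: at line 2 remove [cpncl] add [efu] -> 5 lines: qybt yau efu cue zcvcy
Hunk 6: at line 1 remove [yau,efu] add [xkle,gloob,bvoo] -> 6 lines: qybt xkle gloob bvoo cue zcvcy
Final line 3: gloob

Answer: gloob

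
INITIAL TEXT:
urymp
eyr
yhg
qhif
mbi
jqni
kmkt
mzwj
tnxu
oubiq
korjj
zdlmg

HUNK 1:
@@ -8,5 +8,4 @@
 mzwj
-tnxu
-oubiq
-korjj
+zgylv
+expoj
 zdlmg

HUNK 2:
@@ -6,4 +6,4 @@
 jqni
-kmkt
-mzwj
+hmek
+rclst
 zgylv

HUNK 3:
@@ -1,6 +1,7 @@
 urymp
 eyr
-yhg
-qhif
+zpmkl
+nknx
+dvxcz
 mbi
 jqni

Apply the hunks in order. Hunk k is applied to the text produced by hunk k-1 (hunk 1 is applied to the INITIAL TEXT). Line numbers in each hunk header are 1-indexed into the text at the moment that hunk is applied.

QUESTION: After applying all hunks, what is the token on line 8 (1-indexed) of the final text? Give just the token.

Answer: hmek

Derivation:
Hunk 1: at line 8 remove [tnxu,oubiq,korjj] add [zgylv,expoj] -> 11 lines: urymp eyr yhg qhif mbi jqni kmkt mzwj zgylv expoj zdlmg
Hunk 2: at line 6 remove [kmkt,mzwj] add [hmek,rclst] -> 11 lines: urymp eyr yhg qhif mbi jqni hmek rclst zgylv expoj zdlmg
Hunk 3: at line 1 remove [yhg,qhif] add [zpmkl,nknx,dvxcz] -> 12 lines: urymp eyr zpmkl nknx dvxcz mbi jqni hmek rclst zgylv expoj zdlmg
Final line 8: hmek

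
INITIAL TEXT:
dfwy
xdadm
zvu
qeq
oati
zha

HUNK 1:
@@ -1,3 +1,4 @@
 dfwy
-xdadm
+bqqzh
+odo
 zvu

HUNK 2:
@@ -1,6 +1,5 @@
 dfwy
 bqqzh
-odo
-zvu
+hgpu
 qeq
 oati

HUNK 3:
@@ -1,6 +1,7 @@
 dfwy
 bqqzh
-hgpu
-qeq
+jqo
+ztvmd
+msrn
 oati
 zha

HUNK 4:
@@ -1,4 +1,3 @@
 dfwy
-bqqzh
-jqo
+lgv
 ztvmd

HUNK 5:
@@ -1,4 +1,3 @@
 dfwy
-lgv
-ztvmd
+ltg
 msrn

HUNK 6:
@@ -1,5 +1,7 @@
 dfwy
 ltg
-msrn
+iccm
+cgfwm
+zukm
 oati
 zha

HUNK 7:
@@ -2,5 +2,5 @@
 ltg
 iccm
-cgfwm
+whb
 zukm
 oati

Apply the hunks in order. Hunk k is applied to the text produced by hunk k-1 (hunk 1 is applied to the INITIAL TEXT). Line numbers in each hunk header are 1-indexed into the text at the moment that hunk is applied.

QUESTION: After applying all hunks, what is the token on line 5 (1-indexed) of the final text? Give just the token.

Hunk 1: at line 1 remove [xdadm] add [bqqzh,odo] -> 7 lines: dfwy bqqzh odo zvu qeq oati zha
Hunk 2: at line 1 remove [odo,zvu] add [hgpu] -> 6 lines: dfwy bqqzh hgpu qeq oati zha
Hunk 3: at line 1 remove [hgpu,qeq] add [jqo,ztvmd,msrn] -> 7 lines: dfwy bqqzh jqo ztvmd msrn oati zha
Hunk 4: at line 1 remove [bqqzh,jqo] add [lgv] -> 6 lines: dfwy lgv ztvmd msrn oati zha
Hunk 5: at line 1 remove [lgv,ztvmd] add [ltg] -> 5 lines: dfwy ltg msrn oati zha
Hunk 6: at line 1 remove [msrn] add [iccm,cgfwm,zukm] -> 7 lines: dfwy ltg iccm cgfwm zukm oati zha
Hunk 7: at line 2 remove [cgfwm] add [whb] -> 7 lines: dfwy ltg iccm whb zukm oati zha
Final line 5: zukm

Answer: zukm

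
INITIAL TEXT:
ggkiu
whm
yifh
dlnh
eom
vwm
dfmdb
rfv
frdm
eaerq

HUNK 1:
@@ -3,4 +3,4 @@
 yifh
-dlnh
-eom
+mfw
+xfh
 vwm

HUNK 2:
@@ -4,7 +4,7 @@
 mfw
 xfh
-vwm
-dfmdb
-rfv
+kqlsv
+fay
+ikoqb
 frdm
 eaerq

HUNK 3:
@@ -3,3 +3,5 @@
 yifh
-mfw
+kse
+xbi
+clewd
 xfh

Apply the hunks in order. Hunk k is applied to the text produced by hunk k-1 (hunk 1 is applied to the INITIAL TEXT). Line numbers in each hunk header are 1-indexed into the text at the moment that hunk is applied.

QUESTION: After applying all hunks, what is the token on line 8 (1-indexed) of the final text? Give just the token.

Answer: kqlsv

Derivation:
Hunk 1: at line 3 remove [dlnh,eom] add [mfw,xfh] -> 10 lines: ggkiu whm yifh mfw xfh vwm dfmdb rfv frdm eaerq
Hunk 2: at line 4 remove [vwm,dfmdb,rfv] add [kqlsv,fay,ikoqb] -> 10 lines: ggkiu whm yifh mfw xfh kqlsv fay ikoqb frdm eaerq
Hunk 3: at line 3 remove [mfw] add [kse,xbi,clewd] -> 12 lines: ggkiu whm yifh kse xbi clewd xfh kqlsv fay ikoqb frdm eaerq
Final line 8: kqlsv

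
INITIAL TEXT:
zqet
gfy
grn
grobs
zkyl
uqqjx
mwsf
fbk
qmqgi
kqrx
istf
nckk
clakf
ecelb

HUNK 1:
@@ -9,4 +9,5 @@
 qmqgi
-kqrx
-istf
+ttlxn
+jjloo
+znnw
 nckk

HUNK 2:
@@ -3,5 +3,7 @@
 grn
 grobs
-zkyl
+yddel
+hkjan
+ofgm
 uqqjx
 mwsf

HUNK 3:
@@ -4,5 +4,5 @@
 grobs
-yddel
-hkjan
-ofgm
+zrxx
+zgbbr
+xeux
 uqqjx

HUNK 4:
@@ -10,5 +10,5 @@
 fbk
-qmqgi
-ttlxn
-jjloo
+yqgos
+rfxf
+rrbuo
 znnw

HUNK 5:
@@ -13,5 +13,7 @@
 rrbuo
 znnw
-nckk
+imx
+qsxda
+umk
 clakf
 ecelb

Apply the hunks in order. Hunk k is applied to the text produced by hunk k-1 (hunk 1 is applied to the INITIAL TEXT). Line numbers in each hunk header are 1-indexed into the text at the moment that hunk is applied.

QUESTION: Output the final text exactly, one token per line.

Answer: zqet
gfy
grn
grobs
zrxx
zgbbr
xeux
uqqjx
mwsf
fbk
yqgos
rfxf
rrbuo
znnw
imx
qsxda
umk
clakf
ecelb

Derivation:
Hunk 1: at line 9 remove [kqrx,istf] add [ttlxn,jjloo,znnw] -> 15 lines: zqet gfy grn grobs zkyl uqqjx mwsf fbk qmqgi ttlxn jjloo znnw nckk clakf ecelb
Hunk 2: at line 3 remove [zkyl] add [yddel,hkjan,ofgm] -> 17 lines: zqet gfy grn grobs yddel hkjan ofgm uqqjx mwsf fbk qmqgi ttlxn jjloo znnw nckk clakf ecelb
Hunk 3: at line 4 remove [yddel,hkjan,ofgm] add [zrxx,zgbbr,xeux] -> 17 lines: zqet gfy grn grobs zrxx zgbbr xeux uqqjx mwsf fbk qmqgi ttlxn jjloo znnw nckk clakf ecelb
Hunk 4: at line 10 remove [qmqgi,ttlxn,jjloo] add [yqgos,rfxf,rrbuo] -> 17 lines: zqet gfy grn grobs zrxx zgbbr xeux uqqjx mwsf fbk yqgos rfxf rrbuo znnw nckk clakf ecelb
Hunk 5: at line 13 remove [nckk] add [imx,qsxda,umk] -> 19 lines: zqet gfy grn grobs zrxx zgbbr xeux uqqjx mwsf fbk yqgos rfxf rrbuo znnw imx qsxda umk clakf ecelb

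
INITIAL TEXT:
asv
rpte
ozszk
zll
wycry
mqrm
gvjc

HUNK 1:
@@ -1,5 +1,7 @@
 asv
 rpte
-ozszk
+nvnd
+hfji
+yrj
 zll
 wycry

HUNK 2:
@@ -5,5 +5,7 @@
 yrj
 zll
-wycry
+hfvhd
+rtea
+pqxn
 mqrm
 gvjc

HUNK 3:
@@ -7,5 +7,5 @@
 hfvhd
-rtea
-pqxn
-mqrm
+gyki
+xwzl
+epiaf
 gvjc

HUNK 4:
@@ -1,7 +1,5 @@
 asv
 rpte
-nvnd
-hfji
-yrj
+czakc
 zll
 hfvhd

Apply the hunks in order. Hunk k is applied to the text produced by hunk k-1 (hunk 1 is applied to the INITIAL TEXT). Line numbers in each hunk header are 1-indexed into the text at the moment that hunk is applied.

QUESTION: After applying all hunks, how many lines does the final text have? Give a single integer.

Answer: 9

Derivation:
Hunk 1: at line 1 remove [ozszk] add [nvnd,hfji,yrj] -> 9 lines: asv rpte nvnd hfji yrj zll wycry mqrm gvjc
Hunk 2: at line 5 remove [wycry] add [hfvhd,rtea,pqxn] -> 11 lines: asv rpte nvnd hfji yrj zll hfvhd rtea pqxn mqrm gvjc
Hunk 3: at line 7 remove [rtea,pqxn,mqrm] add [gyki,xwzl,epiaf] -> 11 lines: asv rpte nvnd hfji yrj zll hfvhd gyki xwzl epiaf gvjc
Hunk 4: at line 1 remove [nvnd,hfji,yrj] add [czakc] -> 9 lines: asv rpte czakc zll hfvhd gyki xwzl epiaf gvjc
Final line count: 9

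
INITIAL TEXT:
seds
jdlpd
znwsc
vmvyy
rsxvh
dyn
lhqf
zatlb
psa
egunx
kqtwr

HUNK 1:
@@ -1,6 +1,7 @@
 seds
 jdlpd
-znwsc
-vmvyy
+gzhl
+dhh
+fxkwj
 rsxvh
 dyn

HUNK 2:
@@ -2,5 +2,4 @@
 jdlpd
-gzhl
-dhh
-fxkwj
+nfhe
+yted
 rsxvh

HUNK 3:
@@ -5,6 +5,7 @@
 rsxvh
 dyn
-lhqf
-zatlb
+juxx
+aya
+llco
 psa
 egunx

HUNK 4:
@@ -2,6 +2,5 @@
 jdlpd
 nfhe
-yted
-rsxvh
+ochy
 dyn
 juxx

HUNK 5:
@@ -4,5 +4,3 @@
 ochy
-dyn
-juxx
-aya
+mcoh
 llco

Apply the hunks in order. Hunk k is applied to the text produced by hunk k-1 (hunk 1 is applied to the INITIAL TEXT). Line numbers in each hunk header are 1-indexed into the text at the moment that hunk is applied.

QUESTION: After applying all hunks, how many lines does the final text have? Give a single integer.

Answer: 9

Derivation:
Hunk 1: at line 1 remove [znwsc,vmvyy] add [gzhl,dhh,fxkwj] -> 12 lines: seds jdlpd gzhl dhh fxkwj rsxvh dyn lhqf zatlb psa egunx kqtwr
Hunk 2: at line 2 remove [gzhl,dhh,fxkwj] add [nfhe,yted] -> 11 lines: seds jdlpd nfhe yted rsxvh dyn lhqf zatlb psa egunx kqtwr
Hunk 3: at line 5 remove [lhqf,zatlb] add [juxx,aya,llco] -> 12 lines: seds jdlpd nfhe yted rsxvh dyn juxx aya llco psa egunx kqtwr
Hunk 4: at line 2 remove [yted,rsxvh] add [ochy] -> 11 lines: seds jdlpd nfhe ochy dyn juxx aya llco psa egunx kqtwr
Hunk 5: at line 4 remove [dyn,juxx,aya] add [mcoh] -> 9 lines: seds jdlpd nfhe ochy mcoh llco psa egunx kqtwr
Final line count: 9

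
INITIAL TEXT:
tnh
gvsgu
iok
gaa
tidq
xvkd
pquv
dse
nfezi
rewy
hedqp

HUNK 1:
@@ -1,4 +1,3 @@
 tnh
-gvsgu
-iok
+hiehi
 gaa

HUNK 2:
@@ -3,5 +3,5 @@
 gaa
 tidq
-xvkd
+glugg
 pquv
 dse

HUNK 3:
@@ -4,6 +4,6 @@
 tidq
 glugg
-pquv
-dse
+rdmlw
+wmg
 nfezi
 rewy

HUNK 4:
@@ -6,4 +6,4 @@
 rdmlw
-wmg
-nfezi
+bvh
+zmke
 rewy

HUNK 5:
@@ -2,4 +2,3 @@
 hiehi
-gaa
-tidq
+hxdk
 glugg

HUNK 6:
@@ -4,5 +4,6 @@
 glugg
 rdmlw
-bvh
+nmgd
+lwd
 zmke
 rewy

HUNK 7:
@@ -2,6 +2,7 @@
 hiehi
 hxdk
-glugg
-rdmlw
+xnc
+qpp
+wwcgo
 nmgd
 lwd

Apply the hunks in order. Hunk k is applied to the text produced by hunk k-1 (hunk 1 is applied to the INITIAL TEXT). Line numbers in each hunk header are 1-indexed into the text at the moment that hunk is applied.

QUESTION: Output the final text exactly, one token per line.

Answer: tnh
hiehi
hxdk
xnc
qpp
wwcgo
nmgd
lwd
zmke
rewy
hedqp

Derivation:
Hunk 1: at line 1 remove [gvsgu,iok] add [hiehi] -> 10 lines: tnh hiehi gaa tidq xvkd pquv dse nfezi rewy hedqp
Hunk 2: at line 3 remove [xvkd] add [glugg] -> 10 lines: tnh hiehi gaa tidq glugg pquv dse nfezi rewy hedqp
Hunk 3: at line 4 remove [pquv,dse] add [rdmlw,wmg] -> 10 lines: tnh hiehi gaa tidq glugg rdmlw wmg nfezi rewy hedqp
Hunk 4: at line 6 remove [wmg,nfezi] add [bvh,zmke] -> 10 lines: tnh hiehi gaa tidq glugg rdmlw bvh zmke rewy hedqp
Hunk 5: at line 2 remove [gaa,tidq] add [hxdk] -> 9 lines: tnh hiehi hxdk glugg rdmlw bvh zmke rewy hedqp
Hunk 6: at line 4 remove [bvh] add [nmgd,lwd] -> 10 lines: tnh hiehi hxdk glugg rdmlw nmgd lwd zmke rewy hedqp
Hunk 7: at line 2 remove [glugg,rdmlw] add [xnc,qpp,wwcgo] -> 11 lines: tnh hiehi hxdk xnc qpp wwcgo nmgd lwd zmke rewy hedqp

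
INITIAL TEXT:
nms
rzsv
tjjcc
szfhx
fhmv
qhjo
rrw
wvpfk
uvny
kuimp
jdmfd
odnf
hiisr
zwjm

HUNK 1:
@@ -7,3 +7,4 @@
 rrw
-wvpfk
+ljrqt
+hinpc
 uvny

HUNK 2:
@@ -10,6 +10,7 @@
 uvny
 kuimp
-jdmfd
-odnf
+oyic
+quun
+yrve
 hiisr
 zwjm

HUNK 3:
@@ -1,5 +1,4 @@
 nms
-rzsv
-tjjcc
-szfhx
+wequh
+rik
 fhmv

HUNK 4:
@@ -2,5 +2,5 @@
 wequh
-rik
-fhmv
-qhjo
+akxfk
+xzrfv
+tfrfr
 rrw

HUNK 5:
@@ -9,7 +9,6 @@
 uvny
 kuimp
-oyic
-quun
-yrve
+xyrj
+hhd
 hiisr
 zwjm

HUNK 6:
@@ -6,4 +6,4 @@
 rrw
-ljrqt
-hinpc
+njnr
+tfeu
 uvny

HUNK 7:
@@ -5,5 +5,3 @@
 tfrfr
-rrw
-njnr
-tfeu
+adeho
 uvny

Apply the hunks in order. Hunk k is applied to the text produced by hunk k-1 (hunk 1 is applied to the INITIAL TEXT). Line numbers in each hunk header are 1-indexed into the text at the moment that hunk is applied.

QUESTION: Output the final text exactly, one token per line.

Hunk 1: at line 7 remove [wvpfk] add [ljrqt,hinpc] -> 15 lines: nms rzsv tjjcc szfhx fhmv qhjo rrw ljrqt hinpc uvny kuimp jdmfd odnf hiisr zwjm
Hunk 2: at line 10 remove [jdmfd,odnf] add [oyic,quun,yrve] -> 16 lines: nms rzsv tjjcc szfhx fhmv qhjo rrw ljrqt hinpc uvny kuimp oyic quun yrve hiisr zwjm
Hunk 3: at line 1 remove [rzsv,tjjcc,szfhx] add [wequh,rik] -> 15 lines: nms wequh rik fhmv qhjo rrw ljrqt hinpc uvny kuimp oyic quun yrve hiisr zwjm
Hunk 4: at line 2 remove [rik,fhmv,qhjo] add [akxfk,xzrfv,tfrfr] -> 15 lines: nms wequh akxfk xzrfv tfrfr rrw ljrqt hinpc uvny kuimp oyic quun yrve hiisr zwjm
Hunk 5: at line 9 remove [oyic,quun,yrve] add [xyrj,hhd] -> 14 lines: nms wequh akxfk xzrfv tfrfr rrw ljrqt hinpc uvny kuimp xyrj hhd hiisr zwjm
Hunk 6: at line 6 remove [ljrqt,hinpc] add [njnr,tfeu] -> 14 lines: nms wequh akxfk xzrfv tfrfr rrw njnr tfeu uvny kuimp xyrj hhd hiisr zwjm
Hunk 7: at line 5 remove [rrw,njnr,tfeu] add [adeho] -> 12 lines: nms wequh akxfk xzrfv tfrfr adeho uvny kuimp xyrj hhd hiisr zwjm

Answer: nms
wequh
akxfk
xzrfv
tfrfr
adeho
uvny
kuimp
xyrj
hhd
hiisr
zwjm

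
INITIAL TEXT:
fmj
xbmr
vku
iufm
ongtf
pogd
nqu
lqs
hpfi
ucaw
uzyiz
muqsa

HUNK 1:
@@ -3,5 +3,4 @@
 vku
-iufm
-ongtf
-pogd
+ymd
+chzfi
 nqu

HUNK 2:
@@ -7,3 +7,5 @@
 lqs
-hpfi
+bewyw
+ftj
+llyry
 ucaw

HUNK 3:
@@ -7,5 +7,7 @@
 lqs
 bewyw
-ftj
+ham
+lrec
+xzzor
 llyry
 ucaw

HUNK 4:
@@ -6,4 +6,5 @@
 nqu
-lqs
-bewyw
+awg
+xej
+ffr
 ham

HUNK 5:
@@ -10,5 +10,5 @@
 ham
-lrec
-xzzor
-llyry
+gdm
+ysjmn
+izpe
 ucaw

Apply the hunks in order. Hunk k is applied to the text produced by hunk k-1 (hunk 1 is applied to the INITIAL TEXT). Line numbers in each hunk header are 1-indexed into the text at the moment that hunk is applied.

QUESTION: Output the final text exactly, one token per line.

Hunk 1: at line 3 remove [iufm,ongtf,pogd] add [ymd,chzfi] -> 11 lines: fmj xbmr vku ymd chzfi nqu lqs hpfi ucaw uzyiz muqsa
Hunk 2: at line 7 remove [hpfi] add [bewyw,ftj,llyry] -> 13 lines: fmj xbmr vku ymd chzfi nqu lqs bewyw ftj llyry ucaw uzyiz muqsa
Hunk 3: at line 7 remove [ftj] add [ham,lrec,xzzor] -> 15 lines: fmj xbmr vku ymd chzfi nqu lqs bewyw ham lrec xzzor llyry ucaw uzyiz muqsa
Hunk 4: at line 6 remove [lqs,bewyw] add [awg,xej,ffr] -> 16 lines: fmj xbmr vku ymd chzfi nqu awg xej ffr ham lrec xzzor llyry ucaw uzyiz muqsa
Hunk 5: at line 10 remove [lrec,xzzor,llyry] add [gdm,ysjmn,izpe] -> 16 lines: fmj xbmr vku ymd chzfi nqu awg xej ffr ham gdm ysjmn izpe ucaw uzyiz muqsa

Answer: fmj
xbmr
vku
ymd
chzfi
nqu
awg
xej
ffr
ham
gdm
ysjmn
izpe
ucaw
uzyiz
muqsa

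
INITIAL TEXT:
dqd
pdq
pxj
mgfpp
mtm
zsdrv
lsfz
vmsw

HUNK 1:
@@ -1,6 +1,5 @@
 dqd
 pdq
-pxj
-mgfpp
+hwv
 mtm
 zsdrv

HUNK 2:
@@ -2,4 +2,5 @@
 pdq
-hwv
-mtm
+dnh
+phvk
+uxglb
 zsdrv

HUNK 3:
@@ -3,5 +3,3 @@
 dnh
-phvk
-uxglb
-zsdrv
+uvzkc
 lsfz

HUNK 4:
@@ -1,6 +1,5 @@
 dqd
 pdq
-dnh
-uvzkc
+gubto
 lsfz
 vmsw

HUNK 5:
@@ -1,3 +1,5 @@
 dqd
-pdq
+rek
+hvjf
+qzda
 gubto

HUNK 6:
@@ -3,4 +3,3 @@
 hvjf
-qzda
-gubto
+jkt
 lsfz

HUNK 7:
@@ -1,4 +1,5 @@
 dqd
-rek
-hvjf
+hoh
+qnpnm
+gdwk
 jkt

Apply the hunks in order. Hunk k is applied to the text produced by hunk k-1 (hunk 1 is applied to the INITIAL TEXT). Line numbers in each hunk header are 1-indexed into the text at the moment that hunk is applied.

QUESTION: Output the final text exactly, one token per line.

Answer: dqd
hoh
qnpnm
gdwk
jkt
lsfz
vmsw

Derivation:
Hunk 1: at line 1 remove [pxj,mgfpp] add [hwv] -> 7 lines: dqd pdq hwv mtm zsdrv lsfz vmsw
Hunk 2: at line 2 remove [hwv,mtm] add [dnh,phvk,uxglb] -> 8 lines: dqd pdq dnh phvk uxglb zsdrv lsfz vmsw
Hunk 3: at line 3 remove [phvk,uxglb,zsdrv] add [uvzkc] -> 6 lines: dqd pdq dnh uvzkc lsfz vmsw
Hunk 4: at line 1 remove [dnh,uvzkc] add [gubto] -> 5 lines: dqd pdq gubto lsfz vmsw
Hunk 5: at line 1 remove [pdq] add [rek,hvjf,qzda] -> 7 lines: dqd rek hvjf qzda gubto lsfz vmsw
Hunk 6: at line 3 remove [qzda,gubto] add [jkt] -> 6 lines: dqd rek hvjf jkt lsfz vmsw
Hunk 7: at line 1 remove [rek,hvjf] add [hoh,qnpnm,gdwk] -> 7 lines: dqd hoh qnpnm gdwk jkt lsfz vmsw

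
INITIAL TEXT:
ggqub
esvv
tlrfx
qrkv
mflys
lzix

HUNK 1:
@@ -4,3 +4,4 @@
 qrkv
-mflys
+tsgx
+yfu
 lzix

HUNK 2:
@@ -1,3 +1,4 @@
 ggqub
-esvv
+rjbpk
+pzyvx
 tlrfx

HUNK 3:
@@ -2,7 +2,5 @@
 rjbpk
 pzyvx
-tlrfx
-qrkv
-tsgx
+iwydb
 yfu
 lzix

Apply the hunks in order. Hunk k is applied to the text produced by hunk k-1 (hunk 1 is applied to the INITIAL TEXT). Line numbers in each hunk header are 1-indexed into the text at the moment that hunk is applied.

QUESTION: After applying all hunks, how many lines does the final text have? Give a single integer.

Answer: 6

Derivation:
Hunk 1: at line 4 remove [mflys] add [tsgx,yfu] -> 7 lines: ggqub esvv tlrfx qrkv tsgx yfu lzix
Hunk 2: at line 1 remove [esvv] add [rjbpk,pzyvx] -> 8 lines: ggqub rjbpk pzyvx tlrfx qrkv tsgx yfu lzix
Hunk 3: at line 2 remove [tlrfx,qrkv,tsgx] add [iwydb] -> 6 lines: ggqub rjbpk pzyvx iwydb yfu lzix
Final line count: 6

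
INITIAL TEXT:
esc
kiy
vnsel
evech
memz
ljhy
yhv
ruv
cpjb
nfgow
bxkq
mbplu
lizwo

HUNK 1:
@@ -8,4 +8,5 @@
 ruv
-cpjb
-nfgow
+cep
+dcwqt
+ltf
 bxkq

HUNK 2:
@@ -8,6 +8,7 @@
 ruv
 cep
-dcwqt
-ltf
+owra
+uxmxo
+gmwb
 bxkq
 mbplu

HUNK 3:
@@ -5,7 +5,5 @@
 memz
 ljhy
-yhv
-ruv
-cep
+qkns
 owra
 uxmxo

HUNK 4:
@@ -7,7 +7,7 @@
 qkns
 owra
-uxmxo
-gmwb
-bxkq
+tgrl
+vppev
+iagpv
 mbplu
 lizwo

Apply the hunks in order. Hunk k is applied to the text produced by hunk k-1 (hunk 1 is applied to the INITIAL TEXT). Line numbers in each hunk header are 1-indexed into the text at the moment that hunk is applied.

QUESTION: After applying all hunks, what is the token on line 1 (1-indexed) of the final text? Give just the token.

Hunk 1: at line 8 remove [cpjb,nfgow] add [cep,dcwqt,ltf] -> 14 lines: esc kiy vnsel evech memz ljhy yhv ruv cep dcwqt ltf bxkq mbplu lizwo
Hunk 2: at line 8 remove [dcwqt,ltf] add [owra,uxmxo,gmwb] -> 15 lines: esc kiy vnsel evech memz ljhy yhv ruv cep owra uxmxo gmwb bxkq mbplu lizwo
Hunk 3: at line 5 remove [yhv,ruv,cep] add [qkns] -> 13 lines: esc kiy vnsel evech memz ljhy qkns owra uxmxo gmwb bxkq mbplu lizwo
Hunk 4: at line 7 remove [uxmxo,gmwb,bxkq] add [tgrl,vppev,iagpv] -> 13 lines: esc kiy vnsel evech memz ljhy qkns owra tgrl vppev iagpv mbplu lizwo
Final line 1: esc

Answer: esc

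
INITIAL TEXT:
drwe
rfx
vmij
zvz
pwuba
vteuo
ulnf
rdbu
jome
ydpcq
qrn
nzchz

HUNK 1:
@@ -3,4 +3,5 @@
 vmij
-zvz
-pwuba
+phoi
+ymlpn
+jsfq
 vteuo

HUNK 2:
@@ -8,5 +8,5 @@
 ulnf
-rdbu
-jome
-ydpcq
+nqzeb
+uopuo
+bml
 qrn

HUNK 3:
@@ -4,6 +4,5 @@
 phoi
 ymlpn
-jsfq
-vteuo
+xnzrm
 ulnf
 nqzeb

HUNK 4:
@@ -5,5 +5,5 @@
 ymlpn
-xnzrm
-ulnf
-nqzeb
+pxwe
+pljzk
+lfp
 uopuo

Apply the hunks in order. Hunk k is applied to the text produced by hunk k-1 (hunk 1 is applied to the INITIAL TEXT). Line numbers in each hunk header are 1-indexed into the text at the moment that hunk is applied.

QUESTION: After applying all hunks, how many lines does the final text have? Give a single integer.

Answer: 12

Derivation:
Hunk 1: at line 3 remove [zvz,pwuba] add [phoi,ymlpn,jsfq] -> 13 lines: drwe rfx vmij phoi ymlpn jsfq vteuo ulnf rdbu jome ydpcq qrn nzchz
Hunk 2: at line 8 remove [rdbu,jome,ydpcq] add [nqzeb,uopuo,bml] -> 13 lines: drwe rfx vmij phoi ymlpn jsfq vteuo ulnf nqzeb uopuo bml qrn nzchz
Hunk 3: at line 4 remove [jsfq,vteuo] add [xnzrm] -> 12 lines: drwe rfx vmij phoi ymlpn xnzrm ulnf nqzeb uopuo bml qrn nzchz
Hunk 4: at line 5 remove [xnzrm,ulnf,nqzeb] add [pxwe,pljzk,lfp] -> 12 lines: drwe rfx vmij phoi ymlpn pxwe pljzk lfp uopuo bml qrn nzchz
Final line count: 12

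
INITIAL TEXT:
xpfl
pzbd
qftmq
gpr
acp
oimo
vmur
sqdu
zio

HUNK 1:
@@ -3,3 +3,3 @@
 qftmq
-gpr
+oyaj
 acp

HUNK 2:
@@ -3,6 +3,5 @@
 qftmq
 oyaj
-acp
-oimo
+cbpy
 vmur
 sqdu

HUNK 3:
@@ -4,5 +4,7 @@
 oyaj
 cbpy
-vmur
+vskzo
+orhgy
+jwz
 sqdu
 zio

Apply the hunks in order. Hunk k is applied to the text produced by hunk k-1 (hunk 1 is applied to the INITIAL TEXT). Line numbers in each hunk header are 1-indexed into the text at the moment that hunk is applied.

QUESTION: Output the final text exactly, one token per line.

Hunk 1: at line 3 remove [gpr] add [oyaj] -> 9 lines: xpfl pzbd qftmq oyaj acp oimo vmur sqdu zio
Hunk 2: at line 3 remove [acp,oimo] add [cbpy] -> 8 lines: xpfl pzbd qftmq oyaj cbpy vmur sqdu zio
Hunk 3: at line 4 remove [vmur] add [vskzo,orhgy,jwz] -> 10 lines: xpfl pzbd qftmq oyaj cbpy vskzo orhgy jwz sqdu zio

Answer: xpfl
pzbd
qftmq
oyaj
cbpy
vskzo
orhgy
jwz
sqdu
zio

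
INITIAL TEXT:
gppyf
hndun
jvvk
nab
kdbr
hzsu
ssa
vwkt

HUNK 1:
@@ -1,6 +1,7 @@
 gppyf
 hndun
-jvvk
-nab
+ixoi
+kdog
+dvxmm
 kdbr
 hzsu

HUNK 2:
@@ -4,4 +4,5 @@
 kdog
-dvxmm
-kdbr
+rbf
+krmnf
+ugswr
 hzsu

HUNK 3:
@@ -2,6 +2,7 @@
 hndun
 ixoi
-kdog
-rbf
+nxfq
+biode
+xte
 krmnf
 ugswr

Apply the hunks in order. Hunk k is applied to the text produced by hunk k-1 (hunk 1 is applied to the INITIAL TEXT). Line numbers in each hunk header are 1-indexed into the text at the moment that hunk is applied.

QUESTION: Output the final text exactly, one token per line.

Hunk 1: at line 1 remove [jvvk,nab] add [ixoi,kdog,dvxmm] -> 9 lines: gppyf hndun ixoi kdog dvxmm kdbr hzsu ssa vwkt
Hunk 2: at line 4 remove [dvxmm,kdbr] add [rbf,krmnf,ugswr] -> 10 lines: gppyf hndun ixoi kdog rbf krmnf ugswr hzsu ssa vwkt
Hunk 3: at line 2 remove [kdog,rbf] add [nxfq,biode,xte] -> 11 lines: gppyf hndun ixoi nxfq biode xte krmnf ugswr hzsu ssa vwkt

Answer: gppyf
hndun
ixoi
nxfq
biode
xte
krmnf
ugswr
hzsu
ssa
vwkt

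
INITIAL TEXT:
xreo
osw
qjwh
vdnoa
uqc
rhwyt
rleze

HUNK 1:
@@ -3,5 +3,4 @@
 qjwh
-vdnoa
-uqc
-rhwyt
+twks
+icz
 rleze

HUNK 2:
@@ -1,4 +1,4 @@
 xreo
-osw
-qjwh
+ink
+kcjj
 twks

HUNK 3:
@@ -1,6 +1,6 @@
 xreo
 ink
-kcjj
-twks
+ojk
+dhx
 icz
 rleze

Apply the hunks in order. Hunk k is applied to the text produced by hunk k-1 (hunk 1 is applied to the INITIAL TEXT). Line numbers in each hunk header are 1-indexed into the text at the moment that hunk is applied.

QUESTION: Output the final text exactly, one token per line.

Hunk 1: at line 3 remove [vdnoa,uqc,rhwyt] add [twks,icz] -> 6 lines: xreo osw qjwh twks icz rleze
Hunk 2: at line 1 remove [osw,qjwh] add [ink,kcjj] -> 6 lines: xreo ink kcjj twks icz rleze
Hunk 3: at line 1 remove [kcjj,twks] add [ojk,dhx] -> 6 lines: xreo ink ojk dhx icz rleze

Answer: xreo
ink
ojk
dhx
icz
rleze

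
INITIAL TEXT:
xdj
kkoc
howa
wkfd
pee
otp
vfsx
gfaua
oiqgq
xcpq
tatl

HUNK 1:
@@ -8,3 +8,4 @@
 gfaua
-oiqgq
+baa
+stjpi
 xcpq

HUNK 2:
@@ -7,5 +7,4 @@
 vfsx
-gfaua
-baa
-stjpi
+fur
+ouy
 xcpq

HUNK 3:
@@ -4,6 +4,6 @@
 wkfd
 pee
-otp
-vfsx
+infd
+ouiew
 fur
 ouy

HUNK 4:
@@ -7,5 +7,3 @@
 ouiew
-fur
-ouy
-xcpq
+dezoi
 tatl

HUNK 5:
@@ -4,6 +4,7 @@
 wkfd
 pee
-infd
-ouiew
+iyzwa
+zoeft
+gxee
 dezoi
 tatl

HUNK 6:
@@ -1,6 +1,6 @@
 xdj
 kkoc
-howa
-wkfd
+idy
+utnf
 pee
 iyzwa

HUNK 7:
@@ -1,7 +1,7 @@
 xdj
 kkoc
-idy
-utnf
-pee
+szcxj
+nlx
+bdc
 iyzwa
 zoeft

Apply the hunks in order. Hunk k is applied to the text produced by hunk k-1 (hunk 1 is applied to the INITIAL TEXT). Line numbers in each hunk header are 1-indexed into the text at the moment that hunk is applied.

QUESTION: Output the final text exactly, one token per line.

Hunk 1: at line 8 remove [oiqgq] add [baa,stjpi] -> 12 lines: xdj kkoc howa wkfd pee otp vfsx gfaua baa stjpi xcpq tatl
Hunk 2: at line 7 remove [gfaua,baa,stjpi] add [fur,ouy] -> 11 lines: xdj kkoc howa wkfd pee otp vfsx fur ouy xcpq tatl
Hunk 3: at line 4 remove [otp,vfsx] add [infd,ouiew] -> 11 lines: xdj kkoc howa wkfd pee infd ouiew fur ouy xcpq tatl
Hunk 4: at line 7 remove [fur,ouy,xcpq] add [dezoi] -> 9 lines: xdj kkoc howa wkfd pee infd ouiew dezoi tatl
Hunk 5: at line 4 remove [infd,ouiew] add [iyzwa,zoeft,gxee] -> 10 lines: xdj kkoc howa wkfd pee iyzwa zoeft gxee dezoi tatl
Hunk 6: at line 1 remove [howa,wkfd] add [idy,utnf] -> 10 lines: xdj kkoc idy utnf pee iyzwa zoeft gxee dezoi tatl
Hunk 7: at line 1 remove [idy,utnf,pee] add [szcxj,nlx,bdc] -> 10 lines: xdj kkoc szcxj nlx bdc iyzwa zoeft gxee dezoi tatl

Answer: xdj
kkoc
szcxj
nlx
bdc
iyzwa
zoeft
gxee
dezoi
tatl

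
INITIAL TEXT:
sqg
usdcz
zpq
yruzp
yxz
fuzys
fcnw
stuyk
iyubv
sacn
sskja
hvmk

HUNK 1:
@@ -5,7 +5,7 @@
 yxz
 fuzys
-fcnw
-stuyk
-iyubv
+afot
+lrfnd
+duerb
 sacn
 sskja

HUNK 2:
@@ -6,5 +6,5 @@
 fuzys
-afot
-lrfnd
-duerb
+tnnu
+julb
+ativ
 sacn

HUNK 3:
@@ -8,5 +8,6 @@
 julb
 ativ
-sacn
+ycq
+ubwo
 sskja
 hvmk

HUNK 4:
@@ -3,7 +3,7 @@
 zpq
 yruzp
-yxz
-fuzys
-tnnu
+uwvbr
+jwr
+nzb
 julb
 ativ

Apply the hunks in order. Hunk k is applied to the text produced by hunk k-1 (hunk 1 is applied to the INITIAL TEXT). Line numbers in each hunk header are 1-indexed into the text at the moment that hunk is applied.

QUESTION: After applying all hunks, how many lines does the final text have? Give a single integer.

Hunk 1: at line 5 remove [fcnw,stuyk,iyubv] add [afot,lrfnd,duerb] -> 12 lines: sqg usdcz zpq yruzp yxz fuzys afot lrfnd duerb sacn sskja hvmk
Hunk 2: at line 6 remove [afot,lrfnd,duerb] add [tnnu,julb,ativ] -> 12 lines: sqg usdcz zpq yruzp yxz fuzys tnnu julb ativ sacn sskja hvmk
Hunk 3: at line 8 remove [sacn] add [ycq,ubwo] -> 13 lines: sqg usdcz zpq yruzp yxz fuzys tnnu julb ativ ycq ubwo sskja hvmk
Hunk 4: at line 3 remove [yxz,fuzys,tnnu] add [uwvbr,jwr,nzb] -> 13 lines: sqg usdcz zpq yruzp uwvbr jwr nzb julb ativ ycq ubwo sskja hvmk
Final line count: 13

Answer: 13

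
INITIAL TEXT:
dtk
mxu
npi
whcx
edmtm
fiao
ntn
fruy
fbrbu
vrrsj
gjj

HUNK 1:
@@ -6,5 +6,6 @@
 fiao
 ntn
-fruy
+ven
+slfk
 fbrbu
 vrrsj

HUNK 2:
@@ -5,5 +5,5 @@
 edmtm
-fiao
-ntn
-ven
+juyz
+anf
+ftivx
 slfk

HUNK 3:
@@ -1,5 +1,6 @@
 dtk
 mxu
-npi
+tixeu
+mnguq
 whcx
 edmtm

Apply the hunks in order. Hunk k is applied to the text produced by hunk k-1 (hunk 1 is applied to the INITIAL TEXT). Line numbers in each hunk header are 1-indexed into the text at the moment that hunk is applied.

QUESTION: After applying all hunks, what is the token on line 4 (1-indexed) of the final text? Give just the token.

Hunk 1: at line 6 remove [fruy] add [ven,slfk] -> 12 lines: dtk mxu npi whcx edmtm fiao ntn ven slfk fbrbu vrrsj gjj
Hunk 2: at line 5 remove [fiao,ntn,ven] add [juyz,anf,ftivx] -> 12 lines: dtk mxu npi whcx edmtm juyz anf ftivx slfk fbrbu vrrsj gjj
Hunk 3: at line 1 remove [npi] add [tixeu,mnguq] -> 13 lines: dtk mxu tixeu mnguq whcx edmtm juyz anf ftivx slfk fbrbu vrrsj gjj
Final line 4: mnguq

Answer: mnguq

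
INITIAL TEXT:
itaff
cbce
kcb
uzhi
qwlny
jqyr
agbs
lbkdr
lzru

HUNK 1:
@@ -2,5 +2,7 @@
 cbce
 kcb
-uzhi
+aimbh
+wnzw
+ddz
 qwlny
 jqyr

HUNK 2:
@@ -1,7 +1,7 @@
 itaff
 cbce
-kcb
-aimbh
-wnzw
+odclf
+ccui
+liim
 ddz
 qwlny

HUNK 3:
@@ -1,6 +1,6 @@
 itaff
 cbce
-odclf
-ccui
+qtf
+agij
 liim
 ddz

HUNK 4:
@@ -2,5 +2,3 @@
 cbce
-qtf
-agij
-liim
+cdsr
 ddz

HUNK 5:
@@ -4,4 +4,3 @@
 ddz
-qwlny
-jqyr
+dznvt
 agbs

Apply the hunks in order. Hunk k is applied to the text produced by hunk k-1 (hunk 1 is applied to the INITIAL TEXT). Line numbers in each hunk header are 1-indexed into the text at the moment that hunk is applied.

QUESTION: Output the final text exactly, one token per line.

Answer: itaff
cbce
cdsr
ddz
dznvt
agbs
lbkdr
lzru

Derivation:
Hunk 1: at line 2 remove [uzhi] add [aimbh,wnzw,ddz] -> 11 lines: itaff cbce kcb aimbh wnzw ddz qwlny jqyr agbs lbkdr lzru
Hunk 2: at line 1 remove [kcb,aimbh,wnzw] add [odclf,ccui,liim] -> 11 lines: itaff cbce odclf ccui liim ddz qwlny jqyr agbs lbkdr lzru
Hunk 3: at line 1 remove [odclf,ccui] add [qtf,agij] -> 11 lines: itaff cbce qtf agij liim ddz qwlny jqyr agbs lbkdr lzru
Hunk 4: at line 2 remove [qtf,agij,liim] add [cdsr] -> 9 lines: itaff cbce cdsr ddz qwlny jqyr agbs lbkdr lzru
Hunk 5: at line 4 remove [qwlny,jqyr] add [dznvt] -> 8 lines: itaff cbce cdsr ddz dznvt agbs lbkdr lzru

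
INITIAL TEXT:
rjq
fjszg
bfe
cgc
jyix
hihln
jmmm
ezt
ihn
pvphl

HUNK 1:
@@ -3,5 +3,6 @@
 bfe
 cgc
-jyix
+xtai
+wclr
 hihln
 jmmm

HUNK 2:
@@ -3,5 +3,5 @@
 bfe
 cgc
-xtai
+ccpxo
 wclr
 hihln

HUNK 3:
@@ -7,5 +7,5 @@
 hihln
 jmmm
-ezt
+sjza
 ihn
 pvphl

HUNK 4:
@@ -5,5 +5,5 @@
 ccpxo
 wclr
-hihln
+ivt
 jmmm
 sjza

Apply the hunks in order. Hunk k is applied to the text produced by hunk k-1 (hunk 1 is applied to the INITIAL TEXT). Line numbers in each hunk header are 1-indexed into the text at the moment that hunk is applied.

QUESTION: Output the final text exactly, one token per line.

Hunk 1: at line 3 remove [jyix] add [xtai,wclr] -> 11 lines: rjq fjszg bfe cgc xtai wclr hihln jmmm ezt ihn pvphl
Hunk 2: at line 3 remove [xtai] add [ccpxo] -> 11 lines: rjq fjszg bfe cgc ccpxo wclr hihln jmmm ezt ihn pvphl
Hunk 3: at line 7 remove [ezt] add [sjza] -> 11 lines: rjq fjszg bfe cgc ccpxo wclr hihln jmmm sjza ihn pvphl
Hunk 4: at line 5 remove [hihln] add [ivt] -> 11 lines: rjq fjszg bfe cgc ccpxo wclr ivt jmmm sjza ihn pvphl

Answer: rjq
fjszg
bfe
cgc
ccpxo
wclr
ivt
jmmm
sjza
ihn
pvphl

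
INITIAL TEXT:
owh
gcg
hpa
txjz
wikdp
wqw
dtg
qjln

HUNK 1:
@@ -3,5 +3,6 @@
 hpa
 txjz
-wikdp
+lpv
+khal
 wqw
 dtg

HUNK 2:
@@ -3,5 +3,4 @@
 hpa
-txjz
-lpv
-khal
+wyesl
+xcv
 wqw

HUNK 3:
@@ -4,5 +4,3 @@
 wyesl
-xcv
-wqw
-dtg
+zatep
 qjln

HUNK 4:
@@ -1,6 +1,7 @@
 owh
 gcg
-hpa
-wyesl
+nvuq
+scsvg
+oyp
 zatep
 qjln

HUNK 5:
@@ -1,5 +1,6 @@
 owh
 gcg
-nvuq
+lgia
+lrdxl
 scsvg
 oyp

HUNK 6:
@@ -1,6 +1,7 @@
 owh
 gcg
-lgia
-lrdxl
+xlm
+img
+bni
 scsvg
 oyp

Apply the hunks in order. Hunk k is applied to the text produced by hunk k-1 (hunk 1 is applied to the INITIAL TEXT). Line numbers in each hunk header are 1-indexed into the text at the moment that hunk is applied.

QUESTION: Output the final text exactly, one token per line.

Hunk 1: at line 3 remove [wikdp] add [lpv,khal] -> 9 lines: owh gcg hpa txjz lpv khal wqw dtg qjln
Hunk 2: at line 3 remove [txjz,lpv,khal] add [wyesl,xcv] -> 8 lines: owh gcg hpa wyesl xcv wqw dtg qjln
Hunk 3: at line 4 remove [xcv,wqw,dtg] add [zatep] -> 6 lines: owh gcg hpa wyesl zatep qjln
Hunk 4: at line 1 remove [hpa,wyesl] add [nvuq,scsvg,oyp] -> 7 lines: owh gcg nvuq scsvg oyp zatep qjln
Hunk 5: at line 1 remove [nvuq] add [lgia,lrdxl] -> 8 lines: owh gcg lgia lrdxl scsvg oyp zatep qjln
Hunk 6: at line 1 remove [lgia,lrdxl] add [xlm,img,bni] -> 9 lines: owh gcg xlm img bni scsvg oyp zatep qjln

Answer: owh
gcg
xlm
img
bni
scsvg
oyp
zatep
qjln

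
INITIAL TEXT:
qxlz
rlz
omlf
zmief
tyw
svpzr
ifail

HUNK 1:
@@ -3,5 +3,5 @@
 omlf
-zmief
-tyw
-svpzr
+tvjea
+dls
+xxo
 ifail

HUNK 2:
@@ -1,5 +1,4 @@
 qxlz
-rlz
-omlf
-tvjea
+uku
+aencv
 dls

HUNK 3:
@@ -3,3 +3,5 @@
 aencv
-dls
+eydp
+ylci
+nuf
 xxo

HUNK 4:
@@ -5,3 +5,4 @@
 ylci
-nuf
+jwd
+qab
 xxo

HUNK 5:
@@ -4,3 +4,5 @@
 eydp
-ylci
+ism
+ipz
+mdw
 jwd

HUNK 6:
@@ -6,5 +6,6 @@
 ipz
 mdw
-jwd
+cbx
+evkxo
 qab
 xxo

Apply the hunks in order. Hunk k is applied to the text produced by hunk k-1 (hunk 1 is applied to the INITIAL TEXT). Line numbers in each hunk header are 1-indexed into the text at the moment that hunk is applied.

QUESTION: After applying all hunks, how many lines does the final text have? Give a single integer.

Hunk 1: at line 3 remove [zmief,tyw,svpzr] add [tvjea,dls,xxo] -> 7 lines: qxlz rlz omlf tvjea dls xxo ifail
Hunk 2: at line 1 remove [rlz,omlf,tvjea] add [uku,aencv] -> 6 lines: qxlz uku aencv dls xxo ifail
Hunk 3: at line 3 remove [dls] add [eydp,ylci,nuf] -> 8 lines: qxlz uku aencv eydp ylci nuf xxo ifail
Hunk 4: at line 5 remove [nuf] add [jwd,qab] -> 9 lines: qxlz uku aencv eydp ylci jwd qab xxo ifail
Hunk 5: at line 4 remove [ylci] add [ism,ipz,mdw] -> 11 lines: qxlz uku aencv eydp ism ipz mdw jwd qab xxo ifail
Hunk 6: at line 6 remove [jwd] add [cbx,evkxo] -> 12 lines: qxlz uku aencv eydp ism ipz mdw cbx evkxo qab xxo ifail
Final line count: 12

Answer: 12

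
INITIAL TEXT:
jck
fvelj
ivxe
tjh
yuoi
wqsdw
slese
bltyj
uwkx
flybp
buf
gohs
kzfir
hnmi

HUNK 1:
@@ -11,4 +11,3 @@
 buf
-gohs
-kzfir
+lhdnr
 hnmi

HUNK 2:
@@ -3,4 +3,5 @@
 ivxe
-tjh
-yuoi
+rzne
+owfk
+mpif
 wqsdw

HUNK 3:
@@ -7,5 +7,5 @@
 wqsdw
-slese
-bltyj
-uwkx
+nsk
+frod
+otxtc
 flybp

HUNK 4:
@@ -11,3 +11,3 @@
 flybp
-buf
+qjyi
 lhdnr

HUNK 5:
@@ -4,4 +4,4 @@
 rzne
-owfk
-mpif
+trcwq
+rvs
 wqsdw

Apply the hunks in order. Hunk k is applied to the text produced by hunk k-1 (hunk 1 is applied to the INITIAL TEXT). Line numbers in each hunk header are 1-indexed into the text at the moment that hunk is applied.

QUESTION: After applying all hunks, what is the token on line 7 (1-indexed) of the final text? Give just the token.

Hunk 1: at line 11 remove [gohs,kzfir] add [lhdnr] -> 13 lines: jck fvelj ivxe tjh yuoi wqsdw slese bltyj uwkx flybp buf lhdnr hnmi
Hunk 2: at line 3 remove [tjh,yuoi] add [rzne,owfk,mpif] -> 14 lines: jck fvelj ivxe rzne owfk mpif wqsdw slese bltyj uwkx flybp buf lhdnr hnmi
Hunk 3: at line 7 remove [slese,bltyj,uwkx] add [nsk,frod,otxtc] -> 14 lines: jck fvelj ivxe rzne owfk mpif wqsdw nsk frod otxtc flybp buf lhdnr hnmi
Hunk 4: at line 11 remove [buf] add [qjyi] -> 14 lines: jck fvelj ivxe rzne owfk mpif wqsdw nsk frod otxtc flybp qjyi lhdnr hnmi
Hunk 5: at line 4 remove [owfk,mpif] add [trcwq,rvs] -> 14 lines: jck fvelj ivxe rzne trcwq rvs wqsdw nsk frod otxtc flybp qjyi lhdnr hnmi
Final line 7: wqsdw

Answer: wqsdw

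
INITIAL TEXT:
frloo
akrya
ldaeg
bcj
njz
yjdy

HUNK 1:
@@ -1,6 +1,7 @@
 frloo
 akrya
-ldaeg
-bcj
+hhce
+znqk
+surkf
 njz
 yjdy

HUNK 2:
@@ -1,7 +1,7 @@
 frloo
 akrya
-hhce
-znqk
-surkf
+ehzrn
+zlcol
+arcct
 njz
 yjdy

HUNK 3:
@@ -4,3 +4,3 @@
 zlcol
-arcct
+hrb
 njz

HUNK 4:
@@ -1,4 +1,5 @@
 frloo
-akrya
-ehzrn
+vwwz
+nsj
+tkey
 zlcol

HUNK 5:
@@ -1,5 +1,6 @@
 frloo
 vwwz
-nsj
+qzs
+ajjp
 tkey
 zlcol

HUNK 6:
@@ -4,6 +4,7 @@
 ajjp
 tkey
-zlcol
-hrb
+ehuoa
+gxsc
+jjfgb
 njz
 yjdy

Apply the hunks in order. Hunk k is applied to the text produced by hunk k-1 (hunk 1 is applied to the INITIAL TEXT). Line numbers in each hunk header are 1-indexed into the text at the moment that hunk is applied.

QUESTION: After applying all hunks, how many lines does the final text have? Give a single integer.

Answer: 10

Derivation:
Hunk 1: at line 1 remove [ldaeg,bcj] add [hhce,znqk,surkf] -> 7 lines: frloo akrya hhce znqk surkf njz yjdy
Hunk 2: at line 1 remove [hhce,znqk,surkf] add [ehzrn,zlcol,arcct] -> 7 lines: frloo akrya ehzrn zlcol arcct njz yjdy
Hunk 3: at line 4 remove [arcct] add [hrb] -> 7 lines: frloo akrya ehzrn zlcol hrb njz yjdy
Hunk 4: at line 1 remove [akrya,ehzrn] add [vwwz,nsj,tkey] -> 8 lines: frloo vwwz nsj tkey zlcol hrb njz yjdy
Hunk 5: at line 1 remove [nsj] add [qzs,ajjp] -> 9 lines: frloo vwwz qzs ajjp tkey zlcol hrb njz yjdy
Hunk 6: at line 4 remove [zlcol,hrb] add [ehuoa,gxsc,jjfgb] -> 10 lines: frloo vwwz qzs ajjp tkey ehuoa gxsc jjfgb njz yjdy
Final line count: 10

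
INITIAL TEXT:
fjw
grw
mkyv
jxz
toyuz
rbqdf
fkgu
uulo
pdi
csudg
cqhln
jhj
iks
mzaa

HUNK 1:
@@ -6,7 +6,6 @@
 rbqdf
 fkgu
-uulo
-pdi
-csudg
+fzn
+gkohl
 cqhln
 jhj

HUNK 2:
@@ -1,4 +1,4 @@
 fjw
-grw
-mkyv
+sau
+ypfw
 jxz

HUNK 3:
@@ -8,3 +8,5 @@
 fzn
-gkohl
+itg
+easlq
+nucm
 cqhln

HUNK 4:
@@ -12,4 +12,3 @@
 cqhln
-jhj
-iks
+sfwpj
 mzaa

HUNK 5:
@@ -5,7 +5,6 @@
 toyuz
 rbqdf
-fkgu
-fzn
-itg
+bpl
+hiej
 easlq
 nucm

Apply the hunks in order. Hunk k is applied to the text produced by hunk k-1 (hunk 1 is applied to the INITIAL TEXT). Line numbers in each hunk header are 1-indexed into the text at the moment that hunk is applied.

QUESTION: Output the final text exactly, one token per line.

Answer: fjw
sau
ypfw
jxz
toyuz
rbqdf
bpl
hiej
easlq
nucm
cqhln
sfwpj
mzaa

Derivation:
Hunk 1: at line 6 remove [uulo,pdi,csudg] add [fzn,gkohl] -> 13 lines: fjw grw mkyv jxz toyuz rbqdf fkgu fzn gkohl cqhln jhj iks mzaa
Hunk 2: at line 1 remove [grw,mkyv] add [sau,ypfw] -> 13 lines: fjw sau ypfw jxz toyuz rbqdf fkgu fzn gkohl cqhln jhj iks mzaa
Hunk 3: at line 8 remove [gkohl] add [itg,easlq,nucm] -> 15 lines: fjw sau ypfw jxz toyuz rbqdf fkgu fzn itg easlq nucm cqhln jhj iks mzaa
Hunk 4: at line 12 remove [jhj,iks] add [sfwpj] -> 14 lines: fjw sau ypfw jxz toyuz rbqdf fkgu fzn itg easlq nucm cqhln sfwpj mzaa
Hunk 5: at line 5 remove [fkgu,fzn,itg] add [bpl,hiej] -> 13 lines: fjw sau ypfw jxz toyuz rbqdf bpl hiej easlq nucm cqhln sfwpj mzaa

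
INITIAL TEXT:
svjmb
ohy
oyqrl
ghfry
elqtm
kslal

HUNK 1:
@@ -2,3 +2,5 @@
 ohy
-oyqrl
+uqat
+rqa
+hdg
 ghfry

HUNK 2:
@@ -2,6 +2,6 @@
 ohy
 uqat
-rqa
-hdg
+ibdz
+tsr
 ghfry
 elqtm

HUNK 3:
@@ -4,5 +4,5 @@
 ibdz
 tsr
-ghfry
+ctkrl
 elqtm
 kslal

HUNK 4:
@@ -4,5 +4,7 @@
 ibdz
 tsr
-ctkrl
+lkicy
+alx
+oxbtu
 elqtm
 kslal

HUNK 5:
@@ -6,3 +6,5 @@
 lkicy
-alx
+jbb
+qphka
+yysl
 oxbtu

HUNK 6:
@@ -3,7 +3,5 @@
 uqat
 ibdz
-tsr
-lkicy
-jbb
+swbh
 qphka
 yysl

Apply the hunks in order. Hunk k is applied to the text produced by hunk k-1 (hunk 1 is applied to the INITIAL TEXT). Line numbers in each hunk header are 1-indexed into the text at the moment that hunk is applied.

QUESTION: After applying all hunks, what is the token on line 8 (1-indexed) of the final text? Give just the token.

Answer: oxbtu

Derivation:
Hunk 1: at line 2 remove [oyqrl] add [uqat,rqa,hdg] -> 8 lines: svjmb ohy uqat rqa hdg ghfry elqtm kslal
Hunk 2: at line 2 remove [rqa,hdg] add [ibdz,tsr] -> 8 lines: svjmb ohy uqat ibdz tsr ghfry elqtm kslal
Hunk 3: at line 4 remove [ghfry] add [ctkrl] -> 8 lines: svjmb ohy uqat ibdz tsr ctkrl elqtm kslal
Hunk 4: at line 4 remove [ctkrl] add [lkicy,alx,oxbtu] -> 10 lines: svjmb ohy uqat ibdz tsr lkicy alx oxbtu elqtm kslal
Hunk 5: at line 6 remove [alx] add [jbb,qphka,yysl] -> 12 lines: svjmb ohy uqat ibdz tsr lkicy jbb qphka yysl oxbtu elqtm kslal
Hunk 6: at line 3 remove [tsr,lkicy,jbb] add [swbh] -> 10 lines: svjmb ohy uqat ibdz swbh qphka yysl oxbtu elqtm kslal
Final line 8: oxbtu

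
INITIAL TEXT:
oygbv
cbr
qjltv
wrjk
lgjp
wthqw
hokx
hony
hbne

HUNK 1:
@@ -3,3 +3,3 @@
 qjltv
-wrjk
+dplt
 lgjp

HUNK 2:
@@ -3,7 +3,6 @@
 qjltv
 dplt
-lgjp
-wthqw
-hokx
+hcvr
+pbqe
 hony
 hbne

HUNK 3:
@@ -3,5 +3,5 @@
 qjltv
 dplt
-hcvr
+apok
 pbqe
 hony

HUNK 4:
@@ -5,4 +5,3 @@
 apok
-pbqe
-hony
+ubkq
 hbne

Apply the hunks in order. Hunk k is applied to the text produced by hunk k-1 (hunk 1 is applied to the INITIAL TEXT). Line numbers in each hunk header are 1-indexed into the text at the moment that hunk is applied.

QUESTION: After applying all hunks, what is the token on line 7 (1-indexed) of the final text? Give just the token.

Answer: hbne

Derivation:
Hunk 1: at line 3 remove [wrjk] add [dplt] -> 9 lines: oygbv cbr qjltv dplt lgjp wthqw hokx hony hbne
Hunk 2: at line 3 remove [lgjp,wthqw,hokx] add [hcvr,pbqe] -> 8 lines: oygbv cbr qjltv dplt hcvr pbqe hony hbne
Hunk 3: at line 3 remove [hcvr] add [apok] -> 8 lines: oygbv cbr qjltv dplt apok pbqe hony hbne
Hunk 4: at line 5 remove [pbqe,hony] add [ubkq] -> 7 lines: oygbv cbr qjltv dplt apok ubkq hbne
Final line 7: hbne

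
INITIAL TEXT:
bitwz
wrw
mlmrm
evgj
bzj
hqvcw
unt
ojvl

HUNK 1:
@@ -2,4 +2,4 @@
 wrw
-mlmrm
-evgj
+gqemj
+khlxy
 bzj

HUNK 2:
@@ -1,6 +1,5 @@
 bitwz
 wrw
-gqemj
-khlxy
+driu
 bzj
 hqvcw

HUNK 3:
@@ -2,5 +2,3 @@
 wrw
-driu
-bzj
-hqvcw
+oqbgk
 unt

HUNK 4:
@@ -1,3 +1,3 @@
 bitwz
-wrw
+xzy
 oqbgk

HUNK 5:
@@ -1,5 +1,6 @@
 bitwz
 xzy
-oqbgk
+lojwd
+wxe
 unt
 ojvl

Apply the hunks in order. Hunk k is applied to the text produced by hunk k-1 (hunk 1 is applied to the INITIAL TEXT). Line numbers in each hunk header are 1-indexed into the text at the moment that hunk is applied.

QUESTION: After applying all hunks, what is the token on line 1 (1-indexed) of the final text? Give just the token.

Answer: bitwz

Derivation:
Hunk 1: at line 2 remove [mlmrm,evgj] add [gqemj,khlxy] -> 8 lines: bitwz wrw gqemj khlxy bzj hqvcw unt ojvl
Hunk 2: at line 1 remove [gqemj,khlxy] add [driu] -> 7 lines: bitwz wrw driu bzj hqvcw unt ojvl
Hunk 3: at line 2 remove [driu,bzj,hqvcw] add [oqbgk] -> 5 lines: bitwz wrw oqbgk unt ojvl
Hunk 4: at line 1 remove [wrw] add [xzy] -> 5 lines: bitwz xzy oqbgk unt ojvl
Hunk 5: at line 1 remove [oqbgk] add [lojwd,wxe] -> 6 lines: bitwz xzy lojwd wxe unt ojvl
Final line 1: bitwz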